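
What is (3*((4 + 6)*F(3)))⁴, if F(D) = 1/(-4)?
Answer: 50625/16 ≈ 3164.1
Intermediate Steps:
F(D) = -¼
(3*((4 + 6)*F(3)))⁴ = (3*((4 + 6)*(-¼)))⁴ = (3*(10*(-¼)))⁴ = (3*(-5/2))⁴ = (-15/2)⁴ = 50625/16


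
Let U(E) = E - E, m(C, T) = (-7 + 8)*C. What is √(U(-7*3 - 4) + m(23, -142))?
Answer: √23 ≈ 4.7958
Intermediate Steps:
m(C, T) = C (m(C, T) = 1*C = C)
U(E) = 0
√(U(-7*3 - 4) + m(23, -142)) = √(0 + 23) = √23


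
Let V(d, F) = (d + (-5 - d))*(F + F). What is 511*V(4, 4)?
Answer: -20440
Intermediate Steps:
V(d, F) = -10*F
511*V(4, 4) = 511*(-10*4) = 511*(-40) = -20440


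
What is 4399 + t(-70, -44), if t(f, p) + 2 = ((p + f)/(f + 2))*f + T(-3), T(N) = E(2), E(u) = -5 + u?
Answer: 72703/17 ≈ 4276.6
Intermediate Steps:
T(N) = -3 (T(N) = -5 + 2 = -3)
t(f, p) = -5 + f*(f + p)/(2 + f) (t(f, p) = -2 + (((p + f)/(f + 2))*f - 3) = -2 + (((f + p)/(2 + f))*f - 3) = -2 + (f*(f + p)/(2 + f) - 3) = -2 + (-3 + f*(f + p)/(2 + f)) = -5 + f*(f + p)/(2 + f))
4399 + t(-70, -44) = 4399 + (-10 + (-70)² - 5*(-70) - 70*(-44))/(2 - 70) = 4399 + (-10 + 4900 + 350 + 3080)/(-68) = 4399 - 1/68*8320 = 4399 - 2080/17 = 72703/17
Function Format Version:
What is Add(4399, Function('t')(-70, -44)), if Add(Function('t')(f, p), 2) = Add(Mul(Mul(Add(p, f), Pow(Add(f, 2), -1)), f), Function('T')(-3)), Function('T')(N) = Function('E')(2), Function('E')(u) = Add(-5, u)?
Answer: Rational(72703, 17) ≈ 4276.6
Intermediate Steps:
Function('T')(N) = -3 (Function('T')(N) = Add(-5, 2) = -3)
Function('t')(f, p) = Add(-5, Mul(f, Pow(Add(2, f), -1), Add(f, p))) (Function('t')(f, p) = Add(-2, Add(Mul(Mul(Add(p, f), Pow(Add(f, 2), -1)), f), -3)) = Add(-2, Add(Mul(Mul(Add(f, p), Pow(Add(2, f), -1)), f), -3)) = Add(-2, Add(Mul(Mul(Pow(Add(2, f), -1), Add(f, p)), f), -3)) = Add(-2, Add(Mul(f, Pow(Add(2, f), -1), Add(f, p)), -3)) = Add(-2, Add(-3, Mul(f, Pow(Add(2, f), -1), Add(f, p)))) = Add(-5, Mul(f, Pow(Add(2, f), -1), Add(f, p))))
Add(4399, Function('t')(-70, -44)) = Add(4399, Mul(Pow(Add(2, -70), -1), Add(-10, Pow(-70, 2), Mul(-5, -70), Mul(-70, -44)))) = Add(4399, Mul(Pow(-68, -1), Add(-10, 4900, 350, 3080))) = Add(4399, Mul(Rational(-1, 68), 8320)) = Add(4399, Rational(-2080, 17)) = Rational(72703, 17)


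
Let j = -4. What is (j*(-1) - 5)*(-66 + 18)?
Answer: 48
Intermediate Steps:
(j*(-1) - 5)*(-66 + 18) = (-4*(-1) - 5)*(-66 + 18) = (4 - 5)*(-48) = -1*(-48) = 48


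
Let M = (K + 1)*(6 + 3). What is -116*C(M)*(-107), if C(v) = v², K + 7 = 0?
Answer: 36193392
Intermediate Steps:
K = -7 (K = -7 + 0 = -7)
M = -54 (M = (-7 + 1)*(6 + 3) = -6*9 = -54)
-116*C(M)*(-107) = -116*(-54)²*(-107) = -116*2916*(-107) = -338256*(-107) = 36193392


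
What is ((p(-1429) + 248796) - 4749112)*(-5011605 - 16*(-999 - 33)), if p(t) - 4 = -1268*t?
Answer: 13428508315620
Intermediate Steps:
p(t) = 4 - 1268*t
((p(-1429) + 248796) - 4749112)*(-5011605 - 16*(-999 - 33)) = (((4 - 1268*(-1429)) + 248796) - 4749112)*(-5011605 - 16*(-999 - 33)) = (((4 + 1811972) + 248796) - 4749112)*(-5011605 - 16*(-1032)) = ((1811976 + 248796) - 4749112)*(-5011605 + 16512) = (2060772 - 4749112)*(-4995093) = -2688340*(-4995093) = 13428508315620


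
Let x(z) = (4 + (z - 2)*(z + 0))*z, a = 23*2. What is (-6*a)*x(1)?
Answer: -828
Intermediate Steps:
a = 46
x(z) = z*(4 + z*(-2 + z)) (x(z) = (4 + (-2 + z)*z)*z = (4 + z*(-2 + z))*z = z*(4 + z*(-2 + z)))
(-6*a)*x(1) = (-6*46)*(1*(4 + 1² - 2*1)) = -276*(4 + 1 - 2) = -276*3 = -828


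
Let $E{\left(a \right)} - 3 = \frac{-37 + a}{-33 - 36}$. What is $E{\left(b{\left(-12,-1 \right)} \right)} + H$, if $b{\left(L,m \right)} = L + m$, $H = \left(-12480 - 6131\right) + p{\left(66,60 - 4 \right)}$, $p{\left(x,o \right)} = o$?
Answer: $- \frac{1280038}{69} \approx -18551.0$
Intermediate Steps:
$H = -18555$ ($H = \left(-12480 - 6131\right) + \left(60 - 4\right) = -18611 + 56 = -18555$)
$E{\left(a \right)} = \frac{244}{69} - \frac{a}{69}$ ($E{\left(a \right)} = 3 + \frac{-37 + a}{-33 - 36} = 3 + \frac{-37 + a}{-69} = 3 + \left(-37 + a\right) \left(- \frac{1}{69}\right) = 3 - \left(- \frac{37}{69} + \frac{a}{69}\right) = \frac{244}{69} - \frac{a}{69}$)
$E{\left(b{\left(-12,-1 \right)} \right)} + H = \left(\frac{244}{69} - \frac{-12 - 1}{69}\right) - 18555 = \left(\frac{244}{69} - - \frac{13}{69}\right) - 18555 = \left(\frac{244}{69} + \frac{13}{69}\right) - 18555 = \frac{257}{69} - 18555 = - \frac{1280038}{69}$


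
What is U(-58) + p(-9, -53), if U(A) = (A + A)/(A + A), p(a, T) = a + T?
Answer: -61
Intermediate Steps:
p(a, T) = T + a
U(A) = 1 (U(A) = (2*A)/((2*A)) = (2*A)*(1/(2*A)) = 1)
U(-58) + p(-9, -53) = 1 + (-53 - 9) = 1 - 62 = -61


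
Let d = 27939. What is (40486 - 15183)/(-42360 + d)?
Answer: -25303/14421 ≈ -1.7546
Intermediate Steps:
(40486 - 15183)/(-42360 + d) = (40486 - 15183)/(-42360 + 27939) = 25303/(-14421) = 25303*(-1/14421) = -25303/14421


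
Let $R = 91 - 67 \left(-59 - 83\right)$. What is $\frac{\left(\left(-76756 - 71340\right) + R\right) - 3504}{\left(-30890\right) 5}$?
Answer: $\frac{28399}{30890} \approx 0.91936$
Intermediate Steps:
$R = 9605$ ($R = 91 - -9514 = 91 + 9514 = 9605$)
$\frac{\left(\left(-76756 - 71340\right) + R\right) - 3504}{\left(-30890\right) 5} = \frac{\left(\left(-76756 - 71340\right) + 9605\right) - 3504}{\left(-30890\right) 5} = \frac{\left(-148096 + 9605\right) - 3504}{-154450} = \left(-138491 - 3504\right) \left(- \frac{1}{154450}\right) = \left(-141995\right) \left(- \frac{1}{154450}\right) = \frac{28399}{30890}$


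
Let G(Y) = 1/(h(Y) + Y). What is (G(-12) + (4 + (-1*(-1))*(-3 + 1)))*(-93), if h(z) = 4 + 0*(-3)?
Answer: -1395/8 ≈ -174.38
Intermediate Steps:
h(z) = 4 (h(z) = 4 + 0 = 4)
G(Y) = 1/(4 + Y)
(G(-12) + (4 + (-1*(-1))*(-3 + 1)))*(-93) = (1/(4 - 12) + (4 + (-1*(-1))*(-3 + 1)))*(-93) = (1/(-8) + (4 + 1*(-2)))*(-93) = (-⅛ + (4 - 2))*(-93) = (-⅛ + 2)*(-93) = (15/8)*(-93) = -1395/8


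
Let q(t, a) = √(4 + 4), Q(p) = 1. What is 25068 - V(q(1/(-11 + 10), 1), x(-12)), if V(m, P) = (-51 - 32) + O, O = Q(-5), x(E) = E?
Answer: 25150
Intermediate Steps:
q(t, a) = 2*√2 (q(t, a) = √8 = 2*√2)
O = 1
V(m, P) = -82 (V(m, P) = (-51 - 32) + 1 = -83 + 1 = -82)
25068 - V(q(1/(-11 + 10), 1), x(-12)) = 25068 - 1*(-82) = 25068 + 82 = 25150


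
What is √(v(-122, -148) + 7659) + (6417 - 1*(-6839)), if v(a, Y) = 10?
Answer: 13256 + √7669 ≈ 13344.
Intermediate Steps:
√(v(-122, -148) + 7659) + (6417 - 1*(-6839)) = √(10 + 7659) + (6417 - 1*(-6839)) = √7669 + (6417 + 6839) = √7669 + 13256 = 13256 + √7669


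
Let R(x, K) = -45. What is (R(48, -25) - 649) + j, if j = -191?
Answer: -885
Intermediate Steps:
(R(48, -25) - 649) + j = (-45 - 649) - 191 = -694 - 191 = -885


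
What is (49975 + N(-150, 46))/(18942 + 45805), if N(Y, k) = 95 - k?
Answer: 50024/64747 ≈ 0.77261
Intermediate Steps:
(49975 + N(-150, 46))/(18942 + 45805) = (49975 + (95 - 1*46))/(18942 + 45805) = (49975 + (95 - 46))/64747 = (49975 + 49)*(1/64747) = 50024*(1/64747) = 50024/64747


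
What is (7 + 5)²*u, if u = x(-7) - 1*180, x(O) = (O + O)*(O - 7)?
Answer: 2304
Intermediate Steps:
x(O) = 2*O*(-7 + O) (x(O) = (2*O)*(-7 + O) = 2*O*(-7 + O))
u = 16 (u = 2*(-7)*(-7 - 7) - 1*180 = 2*(-7)*(-14) - 180 = 196 - 180 = 16)
(7 + 5)²*u = (7 + 5)²*16 = 12²*16 = 144*16 = 2304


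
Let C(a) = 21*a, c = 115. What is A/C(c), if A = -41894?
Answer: -41894/2415 ≈ -17.347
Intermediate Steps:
A/C(c) = -41894/(21*115) = -41894/2415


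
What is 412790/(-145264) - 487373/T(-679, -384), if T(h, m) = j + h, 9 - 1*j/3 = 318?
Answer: 2504814669/8331928 ≈ 300.63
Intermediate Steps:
j = -927 (j = 27 - 3*318 = 27 - 954 = -927)
T(h, m) = -927 + h
412790/(-145264) - 487373/T(-679, -384) = 412790/(-145264) - 487373/(-927 - 679) = 412790*(-1/145264) - 487373/(-1606) = -29485/10376 - 487373*(-1/1606) = -29485/10376 + 487373/1606 = 2504814669/8331928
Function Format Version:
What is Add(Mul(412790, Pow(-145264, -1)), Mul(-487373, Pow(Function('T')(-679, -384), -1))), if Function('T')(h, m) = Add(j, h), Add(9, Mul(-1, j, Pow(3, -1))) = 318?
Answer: Rational(2504814669, 8331928) ≈ 300.63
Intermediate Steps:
j = -927 (j = Add(27, Mul(-3, 318)) = Add(27, -954) = -927)
Function('T')(h, m) = Add(-927, h)
Add(Mul(412790, Pow(-145264, -1)), Mul(-487373, Pow(Function('T')(-679, -384), -1))) = Add(Mul(412790, Pow(-145264, -1)), Mul(-487373, Pow(Add(-927, -679), -1))) = Add(Mul(412790, Rational(-1, 145264)), Mul(-487373, Pow(-1606, -1))) = Add(Rational(-29485, 10376), Mul(-487373, Rational(-1, 1606))) = Add(Rational(-29485, 10376), Rational(487373, 1606)) = Rational(2504814669, 8331928)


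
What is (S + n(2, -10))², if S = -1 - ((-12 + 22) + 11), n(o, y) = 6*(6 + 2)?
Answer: 676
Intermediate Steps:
n(o, y) = 48 (n(o, y) = 6*8 = 48)
S = -22 (S = -1 - (10 + 11) = -1 - 1*21 = -1 - 21 = -22)
(S + n(2, -10))² = (-22 + 48)² = 26² = 676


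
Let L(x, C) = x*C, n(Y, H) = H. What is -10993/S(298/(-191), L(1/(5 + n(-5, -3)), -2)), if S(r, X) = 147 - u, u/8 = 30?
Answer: 10993/93 ≈ 118.20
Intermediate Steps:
u = 240 (u = 8*30 = 240)
L(x, C) = C*x
S(r, X) = -93 (S(r, X) = 147 - 1*240 = 147 - 240 = -93)
-10993/S(298/(-191), L(1/(5 + n(-5, -3)), -2)) = -10993/(-93) = -10993*(-1/93) = 10993/93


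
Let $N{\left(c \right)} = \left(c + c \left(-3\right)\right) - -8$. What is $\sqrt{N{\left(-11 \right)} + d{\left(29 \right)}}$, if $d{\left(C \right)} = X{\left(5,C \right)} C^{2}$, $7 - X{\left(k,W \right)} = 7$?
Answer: $\sqrt{30} \approx 5.4772$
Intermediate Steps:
$X{\left(k,W \right)} = 0$ ($X{\left(k,W \right)} = 7 - 7 = 0$)
$N{\left(c \right)} = 8 - 2 c$ ($N{\left(c \right)} = \left(c - 3 c\right) + 8 = - 2 c + 8 = 8 - 2 c$)
$d{\left(C \right)} = 0$ ($d{\left(C \right)} = 0 C^{2} = 0$)
$\sqrt{N{\left(-11 \right)} + d{\left(29 \right)}} = \sqrt{\left(8 - -22\right) + 0} = \sqrt{\left(8 + 22\right) + 0} = \sqrt{30 + 0} = \sqrt{30}$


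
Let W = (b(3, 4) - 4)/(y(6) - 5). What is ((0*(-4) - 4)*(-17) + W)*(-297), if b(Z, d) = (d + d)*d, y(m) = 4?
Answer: -11880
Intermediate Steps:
b(Z, d) = 2*d² (b(Z, d) = (2*d)*d = 2*d²)
W = -28 (W = (2*4² - 4)/(4 - 5) = (2*16 - 4)/(-1) = (32 - 4)*(-1) = 28*(-1) = -28)
((0*(-4) - 4)*(-17) + W)*(-297) = ((0*(-4) - 4)*(-17) - 28)*(-297) = ((0 - 4)*(-17) - 28)*(-297) = (-4*(-17) - 28)*(-297) = (68 - 28)*(-297) = 40*(-297) = -11880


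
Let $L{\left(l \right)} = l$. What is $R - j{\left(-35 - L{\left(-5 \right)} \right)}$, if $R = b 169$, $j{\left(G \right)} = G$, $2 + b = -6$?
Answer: $-1322$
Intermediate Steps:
$b = -8$ ($b = -2 - 6 = -8$)
$R = -1352$ ($R = \left(-8\right) 169 = -1352$)
$R - j{\left(-35 - L{\left(-5 \right)} \right)} = -1352 - \left(-35 - -5\right) = -1352 - \left(-35 + 5\right) = -1352 - -30 = -1352 + 30 = -1322$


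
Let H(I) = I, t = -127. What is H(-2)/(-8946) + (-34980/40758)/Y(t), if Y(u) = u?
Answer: 26940301/3858906303 ≈ 0.0069813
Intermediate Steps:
H(-2)/(-8946) + (-34980/40758)/Y(t) = -2/(-8946) - 34980/40758/(-127) = -2*(-1/8946) - 34980*1/40758*(-1/127) = 1/4473 - 5830/6793*(-1/127) = 1/4473 + 5830/862711 = 26940301/3858906303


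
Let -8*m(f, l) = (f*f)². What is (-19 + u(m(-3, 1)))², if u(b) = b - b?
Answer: 361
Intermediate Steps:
m(f, l) = -f⁴/8
u(b) = 0
(-19 + u(m(-3, 1)))² = (-19 + 0)² = (-19)² = 361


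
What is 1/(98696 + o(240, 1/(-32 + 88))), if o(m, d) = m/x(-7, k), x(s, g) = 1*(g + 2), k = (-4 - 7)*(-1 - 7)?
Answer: 3/296096 ≈ 1.0132e-5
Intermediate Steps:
k = 88 (k = -11*(-8) = 88)
x(s, g) = 2 + g (x(s, g) = 1*(2 + g) = 2 + g)
o(m, d) = m/90 (o(m, d) = m/(2 + 88) = m/90)
1/(98696 + o(240, 1/(-32 + 88))) = 1/(98696 + (1/90)*240) = 1/(98696 + 8/3) = 1/(296096/3) = 3/296096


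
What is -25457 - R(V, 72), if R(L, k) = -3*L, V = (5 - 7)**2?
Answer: -25445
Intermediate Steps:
V = 4 (V = (-2)**2 = 4)
-25457 - R(V, 72) = -25457 - (-3)*4 = -25457 - 1*(-12) = -25457 + 12 = -25445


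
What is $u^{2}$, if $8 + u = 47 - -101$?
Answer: $19600$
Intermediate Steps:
$u = 140$ ($u = -8 + \left(47 - -101\right) = -8 + \left(47 + 101\right) = -8 + 148 = 140$)
$u^{2} = 140^{2} = 19600$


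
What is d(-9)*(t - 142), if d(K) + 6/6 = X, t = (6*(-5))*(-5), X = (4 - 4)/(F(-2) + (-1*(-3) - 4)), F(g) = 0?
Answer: -8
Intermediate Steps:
X = 0 (X = (4 - 4)/(0 + (-1*(-3) - 4)) = 0/(0 + (3 - 4)) = 0/(0 - 1) = 0/(-1) = 0*(-1) = 0)
t = 150 (t = -30*(-5) = 150)
d(K) = -1 (d(K) = -1 + 0 = -1)
d(-9)*(t - 142) = -(150 - 142) = -1*8 = -8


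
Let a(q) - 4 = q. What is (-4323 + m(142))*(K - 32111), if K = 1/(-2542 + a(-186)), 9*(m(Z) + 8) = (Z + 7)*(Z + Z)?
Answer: -291888608005/24516 ≈ -1.1906e+7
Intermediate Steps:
a(q) = 4 + q
m(Z) = -8 + 2*Z*(7 + Z)/9 (m(Z) = -8 + ((Z + 7)*(Z + Z))/9 = -8 + ((7 + Z)*(2*Z))/9 = -8 + (2*Z*(7 + Z))/9 = -8 + 2*Z*(7 + Z)/9)
K = -1/2724 (K = 1/(-2542 + (4 - 186)) = 1/(-2542 - 182) = 1/(-2724) = -1/2724 ≈ -0.00036711)
(-4323 + m(142))*(K - 32111) = (-4323 + (-8 + (2/9)*142**2 + (14/9)*142))*(-1/2724 - 32111) = (-4323 + (-8 + (2/9)*20164 + 1988/9))*(-87470365/2724) = (-4323 + (-8 + 40328/9 + 1988/9))*(-87470365/2724) = (-4323 + 42244/9)*(-87470365/2724) = (3337/9)*(-87470365/2724) = -291888608005/24516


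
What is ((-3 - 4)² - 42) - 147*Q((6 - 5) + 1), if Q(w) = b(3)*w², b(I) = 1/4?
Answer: -140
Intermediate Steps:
b(I) = ¼
Q(w) = w²/4
((-3 - 4)² - 42) - 147*Q((6 - 5) + 1) = ((-3 - 4)² - 42) - 147*((6 - 5) + 1)²/4 = ((-7)² - 42) - 147*(1 + 1)²/4 = (49 - 42) - 147*2²/4 = 7 - 147*4/4 = 7 - 147*1 = 7 - 147 = -140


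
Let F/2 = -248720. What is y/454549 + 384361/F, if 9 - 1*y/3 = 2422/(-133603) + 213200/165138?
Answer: -37788044219918585653/48908514284381301920 ≈ -0.77263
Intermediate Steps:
F = -497440 (F = 2*(-248720) = -497440)
y = 5014182193/216303257 (y = 27 - 3*(2422/(-133603) + 213200/165138) = 27 - 3*(2422*(-1/133603) + 213200*(1/165138)) = 27 - 3*(-2422/133603 + 106600/82569) = 27 - 3*826005746/648909771 = 27 - 826005746/216303257 = 5014182193/216303257 ≈ 23.181)
y/454549 + 384361/F = (5014182193/216303257)/454549 + 384361/(-497440) = (5014182193/216303257)*(1/454549) + 384361*(-1/497440) = 5014182193/98320429166093 - 384361/497440 = -37788044219918585653/48908514284381301920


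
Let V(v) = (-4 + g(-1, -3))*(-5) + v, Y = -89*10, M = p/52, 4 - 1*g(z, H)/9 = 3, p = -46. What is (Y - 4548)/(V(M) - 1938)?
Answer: 141388/51061 ≈ 2.7690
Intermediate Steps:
g(z, H) = 9 (g(z, H) = 36 - 9*3 = 36 - 27 = 9)
M = -23/26 (M = -46/52 = -46*1/52 = -23/26 ≈ -0.88461)
Y = -890
V(v) = -25 + v (V(v) = (-4 + 9)*(-5) + v = 5*(-5) + v = -25 + v)
(Y - 4548)/(V(M) - 1938) = (-890 - 4548)/((-25 - 23/26) - 1938) = -5438/(-673/26 - 1938) = -5438/(-51061/26) = -5438*(-26/51061) = 141388/51061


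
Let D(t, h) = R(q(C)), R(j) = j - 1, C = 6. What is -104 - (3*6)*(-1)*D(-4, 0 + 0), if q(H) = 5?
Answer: -32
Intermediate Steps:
R(j) = -1 + j
D(t, h) = 4 (D(t, h) = -1 + 5 = 4)
-104 - (3*6)*(-1)*D(-4, 0 + 0) = -104 - (3*6)*(-1)*4 = -104 - 18*(-1)*4 = -104 - (-18)*4 = -104 - 1*(-72) = -104 + 72 = -32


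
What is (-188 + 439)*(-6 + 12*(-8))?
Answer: -25602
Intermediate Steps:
(-188 + 439)*(-6 + 12*(-8)) = 251*(-6 - 96) = 251*(-102) = -25602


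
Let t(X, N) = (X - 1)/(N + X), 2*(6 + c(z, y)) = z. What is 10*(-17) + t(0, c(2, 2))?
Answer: -849/5 ≈ -169.80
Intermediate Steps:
c(z, y) = -6 + z/2
t(X, N) = (-1 + X)/(N + X)
10*(-17) + t(0, c(2, 2)) = 10*(-17) + (-1 + 0)/((-6 + (½)*2) + 0) = -170 - 1/((-6 + 1) + 0) = -170 - 1/(-5 + 0) = -170 - 1/(-5) = -170 - ⅕*(-1) = -170 + ⅕ = -849/5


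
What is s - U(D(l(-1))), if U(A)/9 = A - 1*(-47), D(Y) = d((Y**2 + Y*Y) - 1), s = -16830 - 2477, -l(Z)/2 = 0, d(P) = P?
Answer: -19721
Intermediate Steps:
l(Z) = 0 (l(Z) = -2*0 = 0)
s = -19307
D(Y) = -1 + 2*Y**2 (D(Y) = (Y**2 + Y*Y) - 1 = (Y**2 + Y**2) - 1 = 2*Y**2 - 1 = -1 + 2*Y**2)
U(A) = 423 + 9*A (U(A) = 9*(A - 1*(-47)) = 9*(A + 47) = 9*(47 + A) = 423 + 9*A)
s - U(D(l(-1))) = -19307 - (423 + 9*(-1 + 2*0**2)) = -19307 - (423 + 9*(-1 + 2*0)) = -19307 - (423 + 9*(-1 + 0)) = -19307 - (423 + 9*(-1)) = -19307 - (423 - 9) = -19307 - 1*414 = -19307 - 414 = -19721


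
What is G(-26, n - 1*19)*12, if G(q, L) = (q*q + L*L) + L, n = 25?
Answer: 8616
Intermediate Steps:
G(q, L) = L + L² + q² (G(q, L) = (q² + L²) + L = (L² + q²) + L = L + L² + q²)
G(-26, n - 1*19)*12 = ((25 - 1*19) + (25 - 1*19)² + (-26)²)*12 = ((25 - 19) + (25 - 19)² + 676)*12 = (6 + 6² + 676)*12 = (6 + 36 + 676)*12 = 718*12 = 8616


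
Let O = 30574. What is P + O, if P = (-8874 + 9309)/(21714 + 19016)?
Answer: 249055891/8146 ≈ 30574.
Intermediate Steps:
P = 87/8146 (P = 435/40730 = 435*(1/40730) = 87/8146 ≈ 0.010680)
P + O = 87/8146 + 30574 = 249055891/8146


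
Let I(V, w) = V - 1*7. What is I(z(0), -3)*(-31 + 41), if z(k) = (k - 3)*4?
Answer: -190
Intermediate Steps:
z(k) = -12 + 4*k (z(k) = (-3 + k)*4 = -12 + 4*k)
I(V, w) = -7 + V (I(V, w) = V - 7 = -7 + V)
I(z(0), -3)*(-31 + 41) = (-7 + (-12 + 4*0))*(-31 + 41) = (-7 + (-12 + 0))*10 = (-7 - 12)*10 = -19*10 = -190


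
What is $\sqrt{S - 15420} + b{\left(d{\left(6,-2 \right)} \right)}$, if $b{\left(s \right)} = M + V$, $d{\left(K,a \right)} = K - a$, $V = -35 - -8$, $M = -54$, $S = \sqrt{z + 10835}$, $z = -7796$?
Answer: $-81 + i \sqrt{15420 - \sqrt{3039}} \approx -81.0 + 123.96 i$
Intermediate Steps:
$S = \sqrt{3039}$ ($S = \sqrt{-7796 + 10835} = \sqrt{3039} \approx 55.127$)
$V = -27$ ($V = -35 + 8 = -27$)
$b{\left(s \right)} = -81$ ($b{\left(s \right)} = -54 - 27 = -81$)
$\sqrt{S - 15420} + b{\left(d{\left(6,-2 \right)} \right)} = \sqrt{\sqrt{3039} - 15420} - 81 = \sqrt{-15420 + \sqrt{3039}} - 81 = -81 + \sqrt{-15420 + \sqrt{3039}}$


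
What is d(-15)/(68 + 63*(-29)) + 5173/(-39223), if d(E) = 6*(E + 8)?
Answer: -7451941/68993257 ≈ -0.10801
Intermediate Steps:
d(E) = 48 + 6*E (d(E) = 6*(8 + E) = 48 + 6*E)
d(-15)/(68 + 63*(-29)) + 5173/(-39223) = (48 + 6*(-15))/(68 + 63*(-29)) + 5173/(-39223) = (48 - 90)/(68 - 1827) + 5173*(-1/39223) = -42/(-1759) - 5173/39223 = -42*(-1/1759) - 5173/39223 = 42/1759 - 5173/39223 = -7451941/68993257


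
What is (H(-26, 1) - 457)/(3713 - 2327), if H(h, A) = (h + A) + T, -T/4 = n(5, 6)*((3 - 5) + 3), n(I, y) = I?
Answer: -251/693 ≈ -0.36219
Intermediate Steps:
T = -20 (T = -20*((3 - 5) + 3) = -20*(-2 + 3) = -20 ≈ -20.000)
H(h, A) = -20 + A + h (H(h, A) = (h + A) - 20 = (A + h) - 20 = -20 + A + h)
(H(-26, 1) - 457)/(3713 - 2327) = ((-20 + 1 - 26) - 457)/(3713 - 2327) = (-45 - 457)/1386 = -502*1/1386 = -251/693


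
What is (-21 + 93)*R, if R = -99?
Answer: -7128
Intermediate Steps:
(-21 + 93)*R = (-21 + 93)*(-99) = 72*(-99) = -7128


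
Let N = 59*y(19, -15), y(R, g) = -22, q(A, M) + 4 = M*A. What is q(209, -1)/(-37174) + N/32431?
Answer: -41344049/1205589994 ≈ -0.034294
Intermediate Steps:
q(A, M) = -4 + A*M (q(A, M) = -4 + M*A = -4 + A*M)
N = -1298 (N = 59*(-22) = -1298)
q(209, -1)/(-37174) + N/32431 = (-4 + 209*(-1))/(-37174) - 1298/32431 = (-4 - 209)*(-1/37174) - 1298*1/32431 = -213*(-1/37174) - 1298/32431 = 213/37174 - 1298/32431 = -41344049/1205589994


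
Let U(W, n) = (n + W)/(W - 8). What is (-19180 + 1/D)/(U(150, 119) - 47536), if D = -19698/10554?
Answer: 8941697258/22159734569 ≈ 0.40351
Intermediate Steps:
U(W, n) = (W + n)/(-8 + W)
D = -3283/1759 (D = -19698*1/10554 = -3283/1759 ≈ -1.8664)
(-19180 + 1/D)/(U(150, 119) - 47536) = (-19180 + 1/(-3283/1759))/((150 + 119)/(-8 + 150) - 47536) = (-19180 - 1759/3283)/(269/142 - 47536) = -62969699/(3283*((1/142)*269 - 47536)) = -62969699/(3283*(269/142 - 47536)) = -62969699/(3283*(-6749843/142)) = -62969699/3283*(-142/6749843) = 8941697258/22159734569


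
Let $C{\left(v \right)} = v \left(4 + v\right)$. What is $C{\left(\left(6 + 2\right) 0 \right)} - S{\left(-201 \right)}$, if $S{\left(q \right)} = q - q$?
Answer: $0$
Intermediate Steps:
$S{\left(q \right)} = 0$
$C{\left(\left(6 + 2\right) 0 \right)} - S{\left(-201 \right)} = \left(6 + 2\right) 0 \left(4 + \left(6 + 2\right) 0\right) - 0 = 8 \cdot 0 \left(4 + 8 \cdot 0\right) + 0 = 0 \left(4 + 0\right) + 0 = 0 \cdot 4 + 0 = 0 + 0 = 0$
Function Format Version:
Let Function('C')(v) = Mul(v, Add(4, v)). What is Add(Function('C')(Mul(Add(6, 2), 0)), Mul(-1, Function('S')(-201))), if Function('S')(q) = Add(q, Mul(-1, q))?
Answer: 0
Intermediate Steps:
Function('S')(q) = 0
Add(Function('C')(Mul(Add(6, 2), 0)), Mul(-1, Function('S')(-201))) = Add(Mul(Mul(Add(6, 2), 0), Add(4, Mul(Add(6, 2), 0))), Mul(-1, 0)) = Add(Mul(Mul(8, 0), Add(4, Mul(8, 0))), 0) = Add(Mul(0, Add(4, 0)), 0) = Add(Mul(0, 4), 0) = Add(0, 0) = 0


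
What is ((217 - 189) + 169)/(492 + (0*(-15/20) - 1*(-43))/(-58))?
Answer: 11426/28493 ≈ 0.40101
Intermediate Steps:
((217 - 189) + 169)/(492 + (0*(-15/20) - 1*(-43))/(-58)) = (28 + 169)/(492 + (0*(-15*1/20) + 43)*(-1/58)) = 197/(492 + (0*(-3/4) + 43)*(-1/58)) = 197/(492 + (0 + 43)*(-1/58)) = 197/(492 + 43*(-1/58)) = 197/(492 - 43/58) = 197/(28493/58) = 197*(58/28493) = 11426/28493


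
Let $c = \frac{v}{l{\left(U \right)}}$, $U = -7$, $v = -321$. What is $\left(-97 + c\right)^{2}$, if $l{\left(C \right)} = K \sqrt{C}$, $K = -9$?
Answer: $\frac{581318}{63} + \frac{20758 i \sqrt{7}}{21} \approx 9227.3 + 2615.3 i$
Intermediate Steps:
$l{\left(C \right)} = - 9 \sqrt{C}$
$c = - \frac{107 i \sqrt{7}}{21}$ ($c = - \frac{321}{\left(-9\right) \sqrt{-7}} = - \frac{321}{\left(-9\right) i \sqrt{7}} = - 321 \frac{i \sqrt{7}}{63} = - \frac{107 i \sqrt{7}}{21} \approx - 13.481 i$)
$\left(-97 + c\right)^{2} = \left(-97 - \frac{107 i \sqrt{7}}{21}\right)^{2}$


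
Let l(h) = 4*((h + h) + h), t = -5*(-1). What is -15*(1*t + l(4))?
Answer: -795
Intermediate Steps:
t = 5
l(h) = 12*h (l(h) = 4*(2*h + h) = 4*(3*h) = 12*h)
-15*(1*t + l(4)) = -15*(1*5 + 12*4) = -15*(5 + 48) = -15*53 = -795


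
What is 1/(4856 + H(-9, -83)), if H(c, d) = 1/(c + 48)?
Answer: 39/189385 ≈ 0.00020593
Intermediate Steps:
H(c, d) = 1/(48 + c)
1/(4856 + H(-9, -83)) = 1/(4856 + 1/(48 - 9)) = 1/(4856 + 1/39) = 1/(189385/39) = 39/189385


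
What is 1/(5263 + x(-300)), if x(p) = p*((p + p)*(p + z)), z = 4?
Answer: -1/53274737 ≈ -1.8771e-8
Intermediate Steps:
x(p) = 2*p²*(4 + p) (x(p) = p*((p + p)*(p + 4)) = p*((2*p)*(4 + p)) = p*(2*p*(4 + p)) = 2*p²*(4 + p))
1/(5263 + x(-300)) = 1/(5263 + 2*(-300)²*(4 - 300)) = 1/(5263 + 2*90000*(-296)) = 1/(5263 - 53280000) = 1/(-53274737) = -1/53274737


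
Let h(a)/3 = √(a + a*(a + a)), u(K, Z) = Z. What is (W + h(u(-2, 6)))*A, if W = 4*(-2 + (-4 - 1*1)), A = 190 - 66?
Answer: -3472 + 372*√78 ≈ -186.58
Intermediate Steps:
A = 124
W = -28 (W = 4*(-2 + (-4 - 1)) = 4*(-2 - 5) = 4*(-7) = -28)
h(a) = 3*√(a + 2*a²) (h(a) = 3*√(a + a*(a + a)) = 3*√(a + a*(2*a)) = 3*√(a + 2*a²))
(W + h(u(-2, 6)))*A = (-28 + 3*√(6*(1 + 2*6)))*124 = (-28 + 3*√(6*(1 + 12)))*124 = (-28 + 3*√(6*13))*124 = (-28 + 3*√78)*124 = -3472 + 372*√78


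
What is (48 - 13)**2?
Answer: 1225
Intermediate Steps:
(48 - 13)**2 = 35**2 = 1225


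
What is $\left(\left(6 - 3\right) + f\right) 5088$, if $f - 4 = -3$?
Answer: $20352$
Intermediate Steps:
$f = 1$ ($f = 4 - 3 = 1$)
$\left(\left(6 - 3\right) + f\right) 5088 = \left(\left(6 - 3\right) + 1\right) 5088 = \left(3 + 1\right) 5088 = 4 \cdot 5088 = 20352$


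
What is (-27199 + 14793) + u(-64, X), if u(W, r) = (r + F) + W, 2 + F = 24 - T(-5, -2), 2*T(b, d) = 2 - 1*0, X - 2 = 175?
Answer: -12272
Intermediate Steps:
X = 177 (X = 2 + 175 = 177)
T(b, d) = 1 (T(b, d) = (2 - 1*0)/2 = (2 + 0)/2 = (½)*2 = 1)
F = 21 (F = -2 + (24 - 1*1) = -2 + (24 - 1) = -2 + 23 = 21)
u(W, r) = 21 + W + r (u(W, r) = (r + 21) + W = (21 + r) + W = 21 + W + r)
(-27199 + 14793) + u(-64, X) = (-27199 + 14793) + (21 - 64 + 177) = -12406 + 134 = -12272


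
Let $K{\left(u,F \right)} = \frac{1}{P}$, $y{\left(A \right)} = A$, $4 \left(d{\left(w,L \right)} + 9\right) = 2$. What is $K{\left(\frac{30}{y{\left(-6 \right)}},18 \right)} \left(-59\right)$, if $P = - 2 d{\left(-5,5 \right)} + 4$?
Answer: $- \frac{59}{21} \approx -2.8095$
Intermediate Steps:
$d{\left(w,L \right)} = - \frac{17}{2}$ ($d{\left(w,L \right)} = -9 + \frac{1}{4} \cdot 2 = -9 + \frac{1}{2} = - \frac{17}{2}$)
$P = 21$ ($P = \left(-2\right) \left(- \frac{17}{2}\right) + 4 = 17 + 4 = 21$)
$K{\left(u,F \right)} = \frac{1}{21}$
$K{\left(\frac{30}{y{\left(-6 \right)}},18 \right)} \left(-59\right) = \frac{1}{21} \left(-59\right) = - \frac{59}{21}$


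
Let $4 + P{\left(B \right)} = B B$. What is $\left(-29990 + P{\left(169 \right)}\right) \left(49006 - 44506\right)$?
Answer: $-6448500$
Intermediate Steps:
$P{\left(B \right)} = -4 + B^{2}$ ($P{\left(B \right)} = -4 + B B = -4 + B^{2}$)
$\left(-29990 + P{\left(169 \right)}\right) \left(49006 - 44506\right) = \left(-29990 - \left(4 - 169^{2}\right)\right) \left(49006 - 44506\right) = \left(-29990 + \left(-4 + 28561\right)\right) 4500 = \left(-29990 + 28557\right) 4500 = \left(-1433\right) 4500 = -6448500$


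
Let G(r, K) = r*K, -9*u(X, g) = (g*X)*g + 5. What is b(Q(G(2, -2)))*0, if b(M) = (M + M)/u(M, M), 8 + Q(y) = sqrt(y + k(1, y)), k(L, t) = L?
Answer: 0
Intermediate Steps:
u(X, g) = -5/9 - X*g**2/9 (u(X, g) = -((g*X)*g + 5)/9 = -((X*g)*g + 5)/9 = -(X*g**2 + 5)/9 = -(5 + X*g**2)/9 = -5/9 - X*g**2/9)
G(r, K) = K*r
Q(y) = -8 + sqrt(1 + y) (Q(y) = -8 + sqrt(y + 1) = -8 + sqrt(1 + y))
b(M) = 2*M/(-5/9 - M**3/9) (b(M) = (M + M)/(-5/9 - M*M**2/9) = (2*M)/(-5/9 - M**3/9) = 2*M/(-5/9 - M**3/9))
b(Q(G(2, -2)))*0 = -18*(-8 + sqrt(1 - 2*2))/(5 + (-8 + sqrt(1 - 2*2))**3)*0 = -18*(-8 + sqrt(1 - 4))/(5 + (-8 + sqrt(1 - 4))**3)*0 = -18*(-8 + sqrt(-3))/(5 + (-8 + sqrt(-3))**3)*0 = -18*(-8 + I*sqrt(3))/(5 + (-8 + I*sqrt(3))**3)*0 = 0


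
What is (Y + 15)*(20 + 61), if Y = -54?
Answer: -3159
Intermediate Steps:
(Y + 15)*(20 + 61) = (-54 + 15)*(20 + 61) = -39*81 = -3159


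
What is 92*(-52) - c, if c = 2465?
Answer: -7249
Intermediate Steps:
92*(-52) - c = 92*(-52) - 1*2465 = -4784 - 2465 = -7249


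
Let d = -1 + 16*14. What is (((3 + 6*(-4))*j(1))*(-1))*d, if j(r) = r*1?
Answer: 4683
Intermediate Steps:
j(r) = r
d = 223 (d = -1 + 224 = 223)
(((3 + 6*(-4))*j(1))*(-1))*d = (((3 + 6*(-4))*1)*(-1))*223 = (((3 - 24)*1)*(-1))*223 = (-21*1*(-1))*223 = -21*(-1)*223 = 21*223 = 4683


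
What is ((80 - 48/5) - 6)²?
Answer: 103684/25 ≈ 4147.4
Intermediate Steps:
((80 - 48/5) - 6)² = (352/5 - 6)² = (322/5)² = 103684/25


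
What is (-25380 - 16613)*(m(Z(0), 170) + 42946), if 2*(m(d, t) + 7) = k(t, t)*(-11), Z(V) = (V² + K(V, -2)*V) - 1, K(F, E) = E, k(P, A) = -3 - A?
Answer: -3686187533/2 ≈ -1.8431e+9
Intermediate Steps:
Z(V) = -1 + V² - 2*V (Z(V) = (V² - 2*V) - 1 = -1 + V² - 2*V)
m(d, t) = 19/2 + 11*t/2 (m(d, t) = -7 + ((-3 - t)*(-11))/2 = -7 + (33 + 11*t)/2 = -7 + (33/2 + 11*t/2) = 19/2 + 11*t/2)
(-25380 - 16613)*(m(Z(0), 170) + 42946) = (-25380 - 16613)*((19/2 + (11/2)*170) + 42946) = -41993*((19/2 + 935) + 42946) = -41993*(1889/2 + 42946) = -41993*87781/2 = -3686187533/2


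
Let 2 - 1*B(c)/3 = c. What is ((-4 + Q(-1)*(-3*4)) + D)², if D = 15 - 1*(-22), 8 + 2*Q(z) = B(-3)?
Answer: 81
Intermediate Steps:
B(c) = 6 - 3*c
Q(z) = 7/2 (Q(z) = -4 + (6 - 3*(-3))/2 = -4 + (6 + 9)/2 = -4 + (½)*15 = -4 + 15/2 = 7/2)
D = 37 (D = 15 + 22 = 37)
((-4 + Q(-1)*(-3*4)) + D)² = ((-4 + 7*(-3*4)/2) + 37)² = ((-4 + (7/2)*(-12)) + 37)² = ((-4 - 42) + 37)² = (-46 + 37)² = (-9)² = 81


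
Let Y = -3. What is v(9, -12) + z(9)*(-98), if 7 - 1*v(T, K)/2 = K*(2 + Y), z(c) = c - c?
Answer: -10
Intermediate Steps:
z(c) = 0
v(T, K) = 14 + 2*K (v(T, K) = 14 - 2*K*(2 - 3) = 14 - 2*K*(-1) = 14 - (-2)*K = 14 + 2*K)
v(9, -12) + z(9)*(-98) = (14 + 2*(-12)) + 0*(-98) = (14 - 24) + 0 = -10 + 0 = -10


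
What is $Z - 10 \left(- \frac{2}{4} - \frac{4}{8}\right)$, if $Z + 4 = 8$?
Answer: $14$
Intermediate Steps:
$Z = 4$ ($Z = -4 + 8 = 4$)
$Z - 10 \left(- \frac{2}{4} - \frac{4}{8}\right) = 4 - 10 \left(- \frac{2}{4} - \frac{4}{8}\right) = 4 - 10 \left(\left(-2\right) \frac{1}{4} - \frac{1}{2}\right) = 4 - 10 \left(- \frac{1}{2} - \frac{1}{2}\right) = 4 - -10 = 4 + 10 = 14$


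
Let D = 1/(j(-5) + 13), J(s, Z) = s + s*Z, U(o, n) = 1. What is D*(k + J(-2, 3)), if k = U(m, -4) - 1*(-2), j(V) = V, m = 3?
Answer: -5/8 ≈ -0.62500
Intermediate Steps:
J(s, Z) = s + Z*s
k = 3 (k = 1 - 1*(-2) = 1 + 2 = 3)
D = ⅛ (D = 1/(-5 + 13) = 1/8 = ⅛ ≈ 0.12500)
D*(k + J(-2, 3)) = (3 - 2*(1 + 3))/8 = (3 - 2*4)/8 = (3 - 8)/8 = (⅛)*(-5) = -5/8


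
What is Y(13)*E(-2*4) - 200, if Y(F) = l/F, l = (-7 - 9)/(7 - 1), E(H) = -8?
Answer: -7736/39 ≈ -198.36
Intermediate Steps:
l = -8/3 (l = -16/6 = -16*⅙ = -8/3 ≈ -2.6667)
Y(F) = -8/(3*F)
Y(13)*E(-2*4) - 200 = -8/3/13*(-8) - 200 = -8/3*1/13*(-8) - 200 = -8/39*(-8) - 200 = 64/39 - 200 = -7736/39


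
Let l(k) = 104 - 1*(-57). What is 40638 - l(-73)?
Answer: 40477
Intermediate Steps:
l(k) = 161 (l(k) = 104 + 57 = 161)
40638 - l(-73) = 40638 - 1*161 = 40638 - 161 = 40477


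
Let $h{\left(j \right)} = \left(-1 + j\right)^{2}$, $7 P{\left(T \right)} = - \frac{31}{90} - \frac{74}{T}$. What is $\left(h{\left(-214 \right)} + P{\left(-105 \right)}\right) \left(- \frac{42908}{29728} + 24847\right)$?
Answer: $\frac{37641803664892429}{32775120} \approx 1.1485 \cdot 10^{9}$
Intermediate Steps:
$P{\left(T \right)} = - \frac{31}{630} - \frac{74}{7 T}$ ($P{\left(T \right)} = \frac{- \frac{31}{90} - \frac{74}{T}}{7} = - \frac{31}{630} - \frac{74}{7 T}$)
$\left(h{\left(-214 \right)} + P{\left(-105 \right)}\right) \left(- \frac{42908}{29728} + 24847\right) = \left(\left(-1 - 214\right)^{2} + \frac{-6660 - -3255}{630 \left(-105\right)}\right) \left(- \frac{42908}{29728} + 24847\right) = \left(\left(-215\right)^{2} + \frac{1}{630} \left(- \frac{1}{105}\right) \left(-6660 + 3255\right)\right) \left(\left(-42908\right) \frac{1}{29728} + 24847\right) = \left(46225 + \frac{1}{630} \left(- \frac{1}{105}\right) \left(-3405\right)\right) \left(- \frac{10727}{7432} + 24847\right) = \left(46225 + \frac{227}{4410}\right) \frac{184652177}{7432} = \frac{203852477}{4410} \cdot \frac{184652177}{7432} = \frac{37641803664892429}{32775120}$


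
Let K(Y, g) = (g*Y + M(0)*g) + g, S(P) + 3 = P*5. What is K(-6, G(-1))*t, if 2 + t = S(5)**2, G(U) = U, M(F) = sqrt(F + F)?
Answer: 2410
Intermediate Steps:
S(P) = -3 + 5*P (S(P) = -3 + P*5 = -3 + 5*P)
M(F) = sqrt(2)*sqrt(F) (M(F) = sqrt(2*F) = sqrt(2)*sqrt(F))
K(Y, g) = g + Y*g (K(Y, g) = (g*Y + (sqrt(2)*sqrt(0))*g) + g = (Y*g + (sqrt(2)*0)*g) + g = (Y*g + 0*g) + g = (Y*g + 0) + g = Y*g + g = g + Y*g)
t = 482 (t = -2 + (-3 + 5*5)**2 = -2 + (-3 + 25)**2 = -2 + 22**2 = -2 + 484 = 482)
K(-6, G(-1))*t = -(1 - 6)*482 = -1*(-5)*482 = 5*482 = 2410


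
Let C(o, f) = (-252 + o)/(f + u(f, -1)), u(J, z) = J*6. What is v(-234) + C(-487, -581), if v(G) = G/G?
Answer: 4806/4067 ≈ 1.1817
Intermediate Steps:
u(J, z) = 6*J
v(G) = 1
C(o, f) = (-252 + o)/(7*f) (C(o, f) = (-252 + o)/(f + 6*f) = (-252 + o)/((7*f)) = (-252 + o)*(1/(7*f)) = (-252 + o)/(7*f))
v(-234) + C(-487, -581) = 1 + (1/7)*(-252 - 487)/(-581) = 1 + (1/7)*(-1/581)*(-739) = 1 + 739/4067 = 4806/4067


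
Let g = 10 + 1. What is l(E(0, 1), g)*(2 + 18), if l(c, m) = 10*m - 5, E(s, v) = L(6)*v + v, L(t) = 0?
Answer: 2100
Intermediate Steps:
g = 11
E(s, v) = v (E(s, v) = 0*v + v = 0 + v = v)
l(c, m) = -5 + 10*m
l(E(0, 1), g)*(2 + 18) = (-5 + 10*11)*(2 + 18) = (-5 + 110)*20 = 105*20 = 2100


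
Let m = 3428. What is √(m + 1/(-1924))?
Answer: √3172421551/962 ≈ 58.549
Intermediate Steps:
√(m + 1/(-1924)) = √(3428 + 1/(-1924)) = √(3428 - 1/1924) = √(6595471/1924) = √3172421551/962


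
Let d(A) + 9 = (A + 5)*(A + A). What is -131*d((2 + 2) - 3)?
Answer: -393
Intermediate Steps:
d(A) = -9 + 2*A*(5 + A) (d(A) = -9 + (A + 5)*(A + A) = -9 + (5 + A)*(2*A) = -9 + 2*A*(5 + A))
-131*d((2 + 2) - 3) = -131*(-9 + 2*((2 + 2) - 3)² + 10*((2 + 2) - 3)) = -131*(-9 + 2*(4 - 3)² + 10*(4 - 3)) = -131*(-9 + 2*1² + 10*1) = -131*(-9 + 2*1 + 10) = -131*(-9 + 2 + 10) = -131*3 = -393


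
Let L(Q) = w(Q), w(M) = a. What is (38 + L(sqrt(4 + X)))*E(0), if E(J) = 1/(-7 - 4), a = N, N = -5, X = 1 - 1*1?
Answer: -3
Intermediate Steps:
X = 0 (X = 1 - 1 = 0)
a = -5
w(M) = -5
E(J) = -1/11 (E(J) = 1/(-11) = -1/11)
L(Q) = -5
(38 + L(sqrt(4 + X)))*E(0) = (38 - 5)*(-1/11) = 33*(-1/11) = -3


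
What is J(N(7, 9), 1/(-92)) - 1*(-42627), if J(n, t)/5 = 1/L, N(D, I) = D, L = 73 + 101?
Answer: 7417103/174 ≈ 42627.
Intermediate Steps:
L = 174
J(n, t) = 5/174
J(N(7, 9), 1/(-92)) - 1*(-42627) = 5/174 - 1*(-42627) = 5/174 + 42627 = 7417103/174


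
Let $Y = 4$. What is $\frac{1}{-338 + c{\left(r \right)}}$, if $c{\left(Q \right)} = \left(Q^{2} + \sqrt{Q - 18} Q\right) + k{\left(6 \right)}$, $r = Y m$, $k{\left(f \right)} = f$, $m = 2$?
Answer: $- \frac{67}{18116} - \frac{i \sqrt{10}}{9058} \approx -0.0036984 - 0.00034911 i$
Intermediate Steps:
$r = 8$ ($r = 4 \cdot 2 = 8$)
$c{\left(Q \right)} = 6 + Q^{2} + Q \sqrt{-18 + Q}$ ($c{\left(Q \right)} = \left(Q^{2} + \sqrt{Q - 18} Q\right) + 6 = \left(Q^{2} + \sqrt{-18 + Q} Q\right) + 6 = \left(Q^{2} + Q \sqrt{-18 + Q}\right) + 6 = 6 + Q^{2} + Q \sqrt{-18 + Q}$)
$\frac{1}{-338 + c{\left(r \right)}} = \frac{1}{-338 + \left(6 + 8^{2} + 8 \sqrt{-18 + 8}\right)} = \frac{1}{-338 + \left(6 + 64 + 8 \sqrt{-10}\right)} = \frac{1}{-338 + \left(6 + 64 + 8 i \sqrt{10}\right)} = \frac{1}{-338 + \left(70 + 8 i \sqrt{10}\right)} = \frac{1}{-268 + 8 i \sqrt{10}}$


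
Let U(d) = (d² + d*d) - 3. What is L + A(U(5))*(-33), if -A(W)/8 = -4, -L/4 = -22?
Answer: -968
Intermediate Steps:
L = 88 (L = -4*(-22) = 88)
U(d) = -3 + 2*d² (U(d) = (d² + d²) - 3 = 2*d² - 3 = -3 + 2*d²)
A(W) = 32 (A(W) = -8*(-4) = 32)
L + A(U(5))*(-33) = 88 + 32*(-33) = 88 - 1056 = -968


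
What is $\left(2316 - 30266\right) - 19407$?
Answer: $-47357$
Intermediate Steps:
$\left(2316 - 30266\right) - 19407 = -27950 - 19407 = -47357$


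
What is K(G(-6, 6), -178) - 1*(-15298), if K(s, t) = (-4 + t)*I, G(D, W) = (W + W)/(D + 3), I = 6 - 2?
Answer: 14570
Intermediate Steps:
I = 4
G(D, W) = 2*W/(3 + D) (G(D, W) = (2*W)/(3 + D) = 2*W/(3 + D))
K(s, t) = -16 + 4*t (K(s, t) = (-4 + t)*4 = -16 + 4*t)
K(G(-6, 6), -178) - 1*(-15298) = (-16 + 4*(-178)) - 1*(-15298) = (-16 - 712) + 15298 = -728 + 15298 = 14570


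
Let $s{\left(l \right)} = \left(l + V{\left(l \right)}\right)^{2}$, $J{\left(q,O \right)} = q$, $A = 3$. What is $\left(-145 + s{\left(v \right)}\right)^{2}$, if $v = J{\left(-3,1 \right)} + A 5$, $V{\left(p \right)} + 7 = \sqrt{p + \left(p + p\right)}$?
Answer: $576$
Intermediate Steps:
$V{\left(p \right)} = -7 + \sqrt{3} \sqrt{p}$ ($V{\left(p \right)} = -7 + \sqrt{p + \left(p + p\right)} = -7 + \sqrt{p + 2 p} = -7 + \sqrt{3 p} = -7 + \sqrt{3} \sqrt{p}$)
$v = 12$ ($v = -3 + 3 \cdot 5 = -3 + 15 = 12$)
$s{\left(l \right)} = \left(-7 + l + \sqrt{3} \sqrt{l}\right)^{2}$ ($s{\left(l \right)} = \left(l + \left(-7 + \sqrt{3} \sqrt{l}\right)\right)^{2} = \left(-7 + l + \sqrt{3} \sqrt{l}\right)^{2}$)
$\left(-145 + s{\left(v \right)}\right)^{2} = \left(-145 + \left(-7 + 12 + \sqrt{3} \sqrt{12}\right)^{2}\right)^{2} = \left(-145 + \left(-7 + 12 + \sqrt{3} \cdot 2 \sqrt{3}\right)^{2}\right)^{2} = \left(-145 + \left(-7 + 12 + 6\right)^{2}\right)^{2} = \left(-145 + 11^{2}\right)^{2} = \left(-145 + 121\right)^{2} = \left(-24\right)^{2} = 576$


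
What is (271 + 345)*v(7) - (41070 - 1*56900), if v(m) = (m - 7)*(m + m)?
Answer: 15830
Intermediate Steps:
v(m) = 2*m*(-7 + m) (v(m) = (-7 + m)*(2*m) = 2*m*(-7 + m))
(271 + 345)*v(7) - (41070 - 1*56900) = (271 + 345)*(2*7*(-7 + 7)) - (41070 - 1*56900) = 616*(2*7*0) - (41070 - 56900) = 616*0 - 1*(-15830) = 0 + 15830 = 15830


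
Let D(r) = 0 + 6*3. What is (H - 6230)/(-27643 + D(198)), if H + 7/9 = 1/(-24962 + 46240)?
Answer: 1193206397/5290242750 ≈ 0.22555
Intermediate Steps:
D(r) = 18 (D(r) = 0 + 18 = 18)
H = -148937/191502 (H = -7/9 + 1/(-24962 + 46240) = -7/9 + 1/21278 = -148937/191502 ≈ -0.77773)
(H - 6230)/(-27643 + D(198)) = (-148937/191502 - 6230)/(-27643 + 18) = -1193206397/191502/(-27625) = -1193206397/191502*(-1/27625) = 1193206397/5290242750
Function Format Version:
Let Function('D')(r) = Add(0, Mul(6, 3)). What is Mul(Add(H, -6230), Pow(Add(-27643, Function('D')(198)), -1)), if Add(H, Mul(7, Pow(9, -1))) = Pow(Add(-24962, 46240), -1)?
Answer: Rational(1193206397, 5290242750) ≈ 0.22555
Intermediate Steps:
Function('D')(r) = 18 (Function('D')(r) = Add(0, 18) = 18)
H = Rational(-148937, 191502) (H = Add(Rational(-7, 9), Pow(Add(-24962, 46240), -1)) = Add(Rational(-7, 9), Pow(21278, -1)) = Add(Rational(-7, 9), Rational(1, 21278)) = Rational(-148937, 191502) ≈ -0.77773)
Mul(Add(H, -6230), Pow(Add(-27643, Function('D')(198)), -1)) = Mul(Add(Rational(-148937, 191502), -6230), Pow(Add(-27643, 18), -1)) = Mul(Rational(-1193206397, 191502), Pow(-27625, -1)) = Mul(Rational(-1193206397, 191502), Rational(-1, 27625)) = Rational(1193206397, 5290242750)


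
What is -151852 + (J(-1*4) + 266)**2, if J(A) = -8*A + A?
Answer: -65416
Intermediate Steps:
J(A) = -7*A
-151852 + (J(-1*4) + 266)**2 = -151852 + (-(-7)*4 + 266)**2 = -151852 + (-7*(-4) + 266)**2 = -151852 + (28 + 266)**2 = -151852 + 294**2 = -151852 + 86436 = -65416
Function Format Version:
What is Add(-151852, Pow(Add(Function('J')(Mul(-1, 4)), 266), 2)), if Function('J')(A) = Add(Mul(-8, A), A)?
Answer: -65416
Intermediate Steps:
Function('J')(A) = Mul(-7, A)
Add(-151852, Pow(Add(Function('J')(Mul(-1, 4)), 266), 2)) = Add(-151852, Pow(Add(Mul(-7, Mul(-1, 4)), 266), 2)) = Add(-151852, Pow(Add(Mul(-7, -4), 266), 2)) = Add(-151852, Pow(Add(28, 266), 2)) = Add(-151852, Pow(294, 2)) = Add(-151852, 86436) = -65416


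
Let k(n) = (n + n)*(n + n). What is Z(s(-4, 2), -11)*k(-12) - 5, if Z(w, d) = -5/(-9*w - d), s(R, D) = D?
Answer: 2845/7 ≈ 406.43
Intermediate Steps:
k(n) = 4*n² (k(n) = (2*n)*(2*n) = 4*n²)
Z(w, d) = -5/(-d - 9*w)
Z(s(-4, 2), -11)*k(-12) - 5 = (5/(-11 + 9*2))*(4*(-12)²) - 5 = (5/(-11 + 18))*(4*144) - 5 = (5/7)*576 - 5 = 2880/7 - 5 = 2845/7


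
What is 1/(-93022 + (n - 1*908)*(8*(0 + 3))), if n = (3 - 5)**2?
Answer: -1/114718 ≈ -8.7170e-6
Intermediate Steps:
n = 4 (n = (-2)**2 = 4)
1/(-93022 + (n - 1*908)*(8*(0 + 3))) = 1/(-93022 + (4 - 1*908)*(8*(0 + 3))) = 1/(-93022 + (4 - 908)*(8*3)) = 1/(-93022 - 904*24) = 1/(-93022 - 21696) = 1/(-114718) = -1/114718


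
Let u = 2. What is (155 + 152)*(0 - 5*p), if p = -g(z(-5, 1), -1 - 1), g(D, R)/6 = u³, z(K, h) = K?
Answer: 73680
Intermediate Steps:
g(D, R) = 48 (g(D, R) = 6*2³ = 6*8 = 48)
p = -48 (p = -1*48 = -48)
(155 + 152)*(0 - 5*p) = (155 + 152)*(0 - 5*(-48)) = 307*(0 + 240) = 307*240 = 73680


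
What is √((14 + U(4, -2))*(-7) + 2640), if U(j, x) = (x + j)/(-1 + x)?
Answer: 2*√5730/3 ≈ 50.464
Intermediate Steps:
U(j, x) = (j + x)/(-1 + x)
√((14 + U(4, -2))*(-7) + 2640) = √((14 + (4 - 2)/(-1 - 2))*(-7) + 2640) = √((14 + 2/(-3))*(-7) + 2640) = √((14 - ⅓*2)*(-7) + 2640) = √((14 - ⅔)*(-7) + 2640) = √((40/3)*(-7) + 2640) = √(-280/3 + 2640) = √(7640/3) = 2*√5730/3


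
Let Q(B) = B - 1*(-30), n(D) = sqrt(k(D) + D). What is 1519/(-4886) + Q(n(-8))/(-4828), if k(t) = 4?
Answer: -133577/421243 - I/2414 ≈ -0.3171 - 0.00041425*I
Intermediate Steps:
n(D) = sqrt(4 + D)
Q(B) = 30 + B (Q(B) = B + 30 = 30 + B)
1519/(-4886) + Q(n(-8))/(-4828) = 1519/(-4886) + (30 + sqrt(4 - 8))/(-4828) = 1519*(-1/4886) + (30 + sqrt(-4))*(-1/4828) = -217/698 + (30 + 2*I)*(-1/4828) = -217/698 + (-15/2414 - I/2414) = -133577/421243 - I/2414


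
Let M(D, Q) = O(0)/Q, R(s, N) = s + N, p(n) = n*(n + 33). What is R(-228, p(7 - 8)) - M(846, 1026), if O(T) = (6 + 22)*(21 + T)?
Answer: -44558/171 ≈ -260.57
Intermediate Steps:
p(n) = n*(33 + n)
R(s, N) = N + s
O(T) = 588 + 28*T (O(T) = 28*(21 + T) = 588 + 28*T)
M(D, Q) = 588/Q (M(D, Q) = (588 + 28*0)/Q = (588 + 0)/Q = 588/Q)
R(-228, p(7 - 8)) - M(846, 1026) = ((7 - 8)*(33 + (7 - 8)) - 228) - 588/1026 = (-(33 - 1) - 228) - 588/1026 = (-1*32 - 228) - 1*98/171 = (-32 - 228) - 98/171 = -260 - 98/171 = -44558/171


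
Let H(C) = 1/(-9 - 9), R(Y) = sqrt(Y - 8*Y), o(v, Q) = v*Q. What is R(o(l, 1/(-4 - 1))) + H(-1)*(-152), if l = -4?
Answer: 76/9 + 2*I*sqrt(35)/5 ≈ 8.4444 + 2.3664*I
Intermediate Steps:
o(v, Q) = Q*v
R(Y) = sqrt(7)*sqrt(-Y) (R(Y) = sqrt(-7*Y) = sqrt(7)*sqrt(-Y))
H(C) = -1/18 (H(C) = 1/(-18) = -1/18)
R(o(l, 1/(-4 - 1))) + H(-1)*(-152) = sqrt(7)*sqrt(-(-4)/(-4 - 1)) - 1/18*(-152) = sqrt(7)*sqrt(-(-4)/(-5)) + 76/9 = sqrt(7)*sqrt(-(-1)*(-4)/5) + 76/9 = sqrt(7)*sqrt(-1*4/5) + 76/9 = sqrt(7)*sqrt(-4/5) + 76/9 = sqrt(7)*(2*I*sqrt(5)/5) + 76/9 = 2*I*sqrt(35)/5 + 76/9 = 76/9 + 2*I*sqrt(35)/5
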